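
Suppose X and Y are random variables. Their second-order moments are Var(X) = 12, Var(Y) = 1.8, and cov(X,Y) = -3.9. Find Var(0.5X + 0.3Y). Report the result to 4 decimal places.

Var(0.5X + 0.3Y) = (0.5)²·Var(X) + (0.3)²·Var(Y) + 2·(0.5)·(0.3)·cov(X,Y)
= 0.25·12 + 0.09·1.8 + 0.3·-3.9 = 1.992

1.9920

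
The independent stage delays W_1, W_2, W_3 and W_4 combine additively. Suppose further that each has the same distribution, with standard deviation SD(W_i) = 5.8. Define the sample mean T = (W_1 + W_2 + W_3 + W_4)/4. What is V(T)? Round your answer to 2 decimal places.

8.41

V(W_i) = (5.8)² = 33.64
By independence, V(T) = (0.25)²V(W_1) + (0.25)²V(W_2) + (0.25)²V(W_3) + (0.25)²V(W_4)
= (0.25)²·33.64 + (0.25)²·33.64 + (0.25)²·33.64 + (0.25)²·33.64 = 8.41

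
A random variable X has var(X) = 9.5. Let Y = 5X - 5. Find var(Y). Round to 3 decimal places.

237.500

var(5X - 5) = (5)²·var(X) = 25·9.5 = 237.5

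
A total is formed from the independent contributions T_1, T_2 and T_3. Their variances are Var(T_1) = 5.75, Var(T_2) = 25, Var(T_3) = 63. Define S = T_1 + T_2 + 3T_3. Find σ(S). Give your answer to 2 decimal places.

By independence, Var(S) = (1)²Var(T_1) + (1)²Var(T_2) + (3)²Var(T_3)
= (1)²·5.75 + (1)²·25 + (3)²·63 = 597.75
σ(S) = √597.75 ≈ 24.45

24.45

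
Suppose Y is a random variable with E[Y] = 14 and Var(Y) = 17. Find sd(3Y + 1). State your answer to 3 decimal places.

Var(3Y + 1) = (3)²·17 = 153
sd(3Y + 1) = √153 ≈ 12.369

12.369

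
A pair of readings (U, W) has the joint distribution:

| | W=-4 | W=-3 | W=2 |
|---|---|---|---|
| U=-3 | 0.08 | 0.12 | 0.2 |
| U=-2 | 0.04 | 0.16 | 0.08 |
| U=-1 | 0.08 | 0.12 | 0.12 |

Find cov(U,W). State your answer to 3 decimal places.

-0.256

E[U] = -2.08,  E[W] = -1.2
E[UW] = 2.24
cov(U,W) = E[UW] − E[U]E[W] = 2.24 − (-2.08)(-1.2) = -0.256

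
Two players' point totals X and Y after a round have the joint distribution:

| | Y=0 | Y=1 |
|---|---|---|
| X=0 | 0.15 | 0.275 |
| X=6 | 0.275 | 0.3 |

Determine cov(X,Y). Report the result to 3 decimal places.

E[X] = 3.45,  E[Y] = 0.575
E[XY] = 1.8
cov(X,Y) = E[XY] − E[X]E[Y] = 1.8 − (3.45)(0.575) = -0.18375

-0.184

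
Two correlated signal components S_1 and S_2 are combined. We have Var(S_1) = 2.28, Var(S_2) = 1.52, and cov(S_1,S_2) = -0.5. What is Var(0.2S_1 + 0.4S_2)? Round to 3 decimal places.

Var(0.2S_1 + 0.4S_2) = (0.2)²·Var(S_1) + (0.4)²·Var(S_2) + 2·(0.2)·(0.4)·cov(S_1,S_2)
= 0.04·2.28 + 0.16·1.52 + 0.16·-0.5 = 0.2544

0.254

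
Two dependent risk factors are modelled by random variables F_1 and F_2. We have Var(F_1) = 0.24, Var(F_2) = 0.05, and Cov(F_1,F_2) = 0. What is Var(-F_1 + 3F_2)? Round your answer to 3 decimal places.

Var(-F_1 + 3F_2) = (-1)²·Var(F_1) + (3)²·Var(F_2) + 2·(-1)·(3)·Cov(F_1,F_2)
= 1·0.24 + 9·0.05 + -6·0 = 0.69

0.690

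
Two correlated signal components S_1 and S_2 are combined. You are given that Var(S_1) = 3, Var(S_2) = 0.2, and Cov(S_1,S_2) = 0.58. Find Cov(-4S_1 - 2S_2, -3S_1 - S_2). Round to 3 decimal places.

Cov(-4S_1 - 2S_2, -3S_1 - S_2) = (-4)(-3)Var(S_1) + (-2)(-1)Var(S_2) + [(-4)(-1) + (-2)(-3)]Cov(S_1,S_2)
= 12·3 + 2·0.2 + 10·0.58 = 42.2

42.200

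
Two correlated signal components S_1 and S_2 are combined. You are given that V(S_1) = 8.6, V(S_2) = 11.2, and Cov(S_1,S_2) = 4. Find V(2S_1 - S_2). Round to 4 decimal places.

29.6000

V(2S_1 - S_2) = (2)²·V(S_1) + (-1)²·V(S_2) + 2·(2)·(-1)·Cov(S_1,S_2)
= 4·8.6 + 1·11.2 + -4·4 = 29.6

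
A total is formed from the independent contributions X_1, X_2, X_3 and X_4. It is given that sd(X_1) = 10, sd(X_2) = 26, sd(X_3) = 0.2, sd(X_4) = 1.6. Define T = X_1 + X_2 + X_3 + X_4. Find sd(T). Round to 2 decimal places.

27.90

Var(X_1) = 100, Var(X_2) = 676, Var(X_3) = 0.04, Var(X_4) = 2.56
By independence, Var(T) = (1)²Var(X_1) + (1)²Var(X_2) + (1)²Var(X_3) + (1)²Var(X_4)
= (1)²·100 + (1)²·676 + (1)²·0.04 + (1)²·2.56 = 778.6
sd(T) = √778.6 ≈ 27.90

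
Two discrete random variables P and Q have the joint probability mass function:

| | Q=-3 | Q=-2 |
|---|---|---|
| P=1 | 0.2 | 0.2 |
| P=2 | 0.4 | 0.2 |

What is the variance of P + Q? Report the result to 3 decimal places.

0.400

E[P] = 1.6,  E[Q] = -2.6,  E[PQ] = -4.2
Var(P) = 2.8 − (1.6)² = 0.24;  Var(Q) = 7 − (-2.6)² = 0.24
Cov(P,Q) = -4.2 − (1.6)(-2.6) = -0.04
Var(P + Q) = (1)²·0.24 + (1)²·0.24 + 2·(1)·(1)·-0.04 = 0.4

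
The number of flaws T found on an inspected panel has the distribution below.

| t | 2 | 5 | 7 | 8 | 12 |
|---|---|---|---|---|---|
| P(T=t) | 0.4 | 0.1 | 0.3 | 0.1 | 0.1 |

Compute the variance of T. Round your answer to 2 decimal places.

10.44

E[T] = (2)(0.4) + (5)(0.1) + (7)(0.3) + (8)(0.1) + (12)(0.1) = 5.4
E[T²] = (2)²(0.4) + (5)²(0.1) + (7)²(0.3) + (8)²(0.1) + (12)²(0.1) = 39.6
var(T) = E[T²] − (E[T])² = 39.6 − (5.4)² = 10.44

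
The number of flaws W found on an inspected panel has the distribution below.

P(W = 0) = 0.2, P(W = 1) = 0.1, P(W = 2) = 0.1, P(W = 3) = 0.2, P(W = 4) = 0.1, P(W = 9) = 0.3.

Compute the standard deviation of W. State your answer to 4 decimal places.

E[W] = (0)(0.2) + (1)(0.1) + (2)(0.1) + (3)(0.2) + (4)(0.1) + (9)(0.3) = 4
E[W²] = (0)²(0.2) + (1)²(0.1) + (2)²(0.1) + (3)²(0.2) + (4)²(0.1) + (9)²(0.3) = 28.2
Var(W) = E[W²] − (E[W])² = 28.2 − (4)² = 12.2
σ(W) = √12.2 ≈ 3.4928

3.4928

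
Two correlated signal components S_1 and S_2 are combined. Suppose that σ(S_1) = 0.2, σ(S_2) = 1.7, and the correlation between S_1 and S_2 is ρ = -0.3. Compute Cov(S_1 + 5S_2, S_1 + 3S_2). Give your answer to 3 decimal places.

Var(S_1) = (0.2)² = 0.04;  Var(S_2) = (1.7)² = 2.89
Cov(S_1,S_2) = ρ·σ(S_1)·σ(S_2) = -0.3·0.2·1.7 = -0.102
Cov(S_1 + 5S_2, S_1 + 3S_2) = (1)(1)Var(S_1) + (5)(3)Var(S_2) + [(1)(3) + (5)(1)]Cov(S_1,S_2)
= 1·0.04 + 15·2.89 + 8·-0.102 = 42.574

42.574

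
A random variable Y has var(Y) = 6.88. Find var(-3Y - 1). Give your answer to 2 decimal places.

61.92

var(-3Y - 1) = (-3)²·var(Y) = 9·6.88 = 61.92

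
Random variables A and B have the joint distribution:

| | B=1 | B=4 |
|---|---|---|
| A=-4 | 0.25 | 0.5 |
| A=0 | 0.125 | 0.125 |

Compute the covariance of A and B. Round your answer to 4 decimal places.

E[A] = -3,  E[B] = 2.875
E[AB] = -9
Cov(A,B) = E[AB] − E[A]E[B] = -9 − (-3)(2.875) = -0.375

-0.3750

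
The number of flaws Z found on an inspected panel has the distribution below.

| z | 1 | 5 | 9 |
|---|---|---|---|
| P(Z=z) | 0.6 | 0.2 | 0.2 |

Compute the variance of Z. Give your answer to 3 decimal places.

E[Z] = (1)(0.6) + (5)(0.2) + (9)(0.2) = 3.4
E[Z²] = (1)²(0.6) + (5)²(0.2) + (9)²(0.2) = 21.8
V(Z) = E[Z²] − (E[Z])² = 21.8 − (3.4)² = 10.24

10.240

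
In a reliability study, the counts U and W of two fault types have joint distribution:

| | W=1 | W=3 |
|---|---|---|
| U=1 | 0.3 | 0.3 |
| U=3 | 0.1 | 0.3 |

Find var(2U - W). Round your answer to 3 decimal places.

E[U] = 1.8,  E[W] = 2.2,  E[UW] = 4.2
var(U) = 4.2 − (1.8)² = 0.96;  var(W) = 5.8 − (2.2)² = 0.96
cov(U,W) = 4.2 − (1.8)(2.2) = 0.24
var(2U - W) = (2)²·0.96 + (-1)²·0.96 + 2·(2)·(-1)·0.24 = 3.84

3.840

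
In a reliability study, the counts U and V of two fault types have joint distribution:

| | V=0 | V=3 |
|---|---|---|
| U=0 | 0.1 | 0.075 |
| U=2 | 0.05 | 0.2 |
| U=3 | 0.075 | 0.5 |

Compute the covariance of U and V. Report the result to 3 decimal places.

E[U] = 2.225,  E[V] = 2.325
E[UV] = 5.7
Cov(U,V) = E[UV] − E[U]E[V] = 5.7 − (2.225)(2.325) = 0.526875

0.527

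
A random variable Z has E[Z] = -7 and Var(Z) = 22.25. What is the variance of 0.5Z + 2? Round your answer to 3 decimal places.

Var(0.5Z + 2) = (0.5)²·Var(Z) = 0.25·22.25 = 5.5625

5.563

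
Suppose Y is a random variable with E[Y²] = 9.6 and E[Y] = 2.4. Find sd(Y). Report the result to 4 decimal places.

1.9596

Var(Y) = 9.6 − (2.4)² = 3.84
sd(Y) = √3.84 ≈ 1.9596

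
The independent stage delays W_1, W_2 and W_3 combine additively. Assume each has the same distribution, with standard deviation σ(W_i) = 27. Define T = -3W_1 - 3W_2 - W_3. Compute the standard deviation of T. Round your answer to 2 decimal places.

var(W_i) = (27)² = 729
By independence, var(T) = (-3)²var(W_1) + (-3)²var(W_2) + (-1)²var(W_3)
= (-3)²·729 + (-3)²·729 + (-1)²·729 = 13851
σ(T) = √13851 ≈ 117.69

117.69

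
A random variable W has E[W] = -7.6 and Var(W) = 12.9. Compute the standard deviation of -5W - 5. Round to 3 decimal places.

17.958

Var(-5W - 5) = (-5)²·12.9 = 322.5
sd(-5W - 5) = √322.5 ≈ 17.958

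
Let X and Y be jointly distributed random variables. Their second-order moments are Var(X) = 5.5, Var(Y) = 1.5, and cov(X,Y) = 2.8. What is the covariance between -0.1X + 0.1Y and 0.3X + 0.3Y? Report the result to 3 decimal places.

cov(-0.1X + 0.1Y, 0.3X + 0.3Y) = (-0.1)(0.3)Var(X) + (0.1)(0.3)Var(Y) + [(-0.1)(0.3) + (0.1)(0.3)]cov(X,Y)
= -0.03·5.5 + 0.03·1.5 + 0·2.8 = -0.12

-0.120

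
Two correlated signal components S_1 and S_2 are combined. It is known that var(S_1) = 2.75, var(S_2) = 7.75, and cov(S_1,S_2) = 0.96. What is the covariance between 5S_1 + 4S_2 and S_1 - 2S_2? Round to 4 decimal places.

-54.0100

cov(5S_1 + 4S_2, S_1 - 2S_2) = (5)(1)var(S_1) + (4)(-2)var(S_2) + [(5)(-2) + (4)(1)]cov(S_1,S_2)
= 5·2.75 + -8·7.75 + -6·0.96 = -54.01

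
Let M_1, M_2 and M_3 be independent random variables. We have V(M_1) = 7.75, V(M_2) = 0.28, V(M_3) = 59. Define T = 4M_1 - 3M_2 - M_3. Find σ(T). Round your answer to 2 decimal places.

13.62

By independence, V(T) = (4)²V(M_1) + (-3)²V(M_2) + (-1)²V(M_3)
= (4)²·7.75 + (-3)²·0.28 + (-1)²·59 = 185.52
σ(T) = √185.52 ≈ 13.62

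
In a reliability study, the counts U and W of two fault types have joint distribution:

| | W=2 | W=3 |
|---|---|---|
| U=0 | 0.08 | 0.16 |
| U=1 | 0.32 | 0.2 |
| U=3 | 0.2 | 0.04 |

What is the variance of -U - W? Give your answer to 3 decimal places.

1.030

E[U] = 1.24,  E[W] = 2.4,  E[UW] = 2.8
Var(U) = 2.68 − (1.24)² = 1.1424;  Var(W) = 6 − (2.4)² = 0.24
cov(U,W) = 2.8 − (1.24)(2.4) = -0.176
Var(-U - W) = (-1)²·1.1424 + (-1)²·0.24 + 2·(-1)·(-1)·-0.176 = 1.0304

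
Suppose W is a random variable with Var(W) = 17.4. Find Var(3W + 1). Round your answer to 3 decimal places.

Var(3W + 1) = (3)²·Var(W) = 9·17.4 = 156.6

156.600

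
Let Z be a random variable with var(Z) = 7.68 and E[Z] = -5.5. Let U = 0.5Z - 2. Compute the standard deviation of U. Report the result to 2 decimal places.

1.39

var(0.5Z - 2) = (0.5)²·7.68 = 1.92
SD(U) = √1.92 ≈ 1.39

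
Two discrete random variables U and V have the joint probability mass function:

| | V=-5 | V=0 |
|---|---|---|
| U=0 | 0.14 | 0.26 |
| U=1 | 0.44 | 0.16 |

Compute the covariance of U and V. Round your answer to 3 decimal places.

-0.460

E[U] = 0.6,  E[V] = -2.9
E[UV] = -2.2
cov(U,V) = E[UV] − E[U]E[V] = -2.2 − (0.6)(-2.9) = -0.46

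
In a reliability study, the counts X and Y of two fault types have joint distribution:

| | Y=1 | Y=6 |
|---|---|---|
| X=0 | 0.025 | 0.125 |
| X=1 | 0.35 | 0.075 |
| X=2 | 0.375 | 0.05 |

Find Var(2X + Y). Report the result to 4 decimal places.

E[X] = 1.275,  E[Y] = 2.25,  E[XY] = 2.15
Var(X) = 2.125 − (1.275)² = 0.499375;  Var(Y) = 9.75 − (2.25)² = 4.6875
Cov(X,Y) = 2.15 − (1.275)(2.25) = -0.71875
Var(2X + Y) = (2)²·0.499375 + (1)²·4.6875 + 2·(2)·(1)·-0.71875 = 3.81

3.8100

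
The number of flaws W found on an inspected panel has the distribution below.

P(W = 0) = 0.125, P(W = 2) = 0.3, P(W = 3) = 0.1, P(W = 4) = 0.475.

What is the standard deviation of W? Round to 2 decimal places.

1.36

E[W] = (0)(0.125) + (2)(0.3) + (3)(0.1) + (4)(0.475) = 2.8
E[W²] = (0)²(0.125) + (2)²(0.3) + (3)²(0.1) + (4)²(0.475) = 9.7
V(W) = E[W²] − (E[W])² = 9.7 − (2.8)² = 1.86
σ(W) = √1.86 ≈ 1.36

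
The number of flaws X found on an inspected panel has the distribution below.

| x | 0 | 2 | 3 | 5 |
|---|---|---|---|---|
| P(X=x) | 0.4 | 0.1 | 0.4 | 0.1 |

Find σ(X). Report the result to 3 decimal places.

1.700

E[X] = (0)(0.4) + (2)(0.1) + (3)(0.4) + (5)(0.1) = 1.9
E[X²] = (0)²(0.4) + (2)²(0.1) + (3)²(0.4) + (5)²(0.1) = 6.5
V(X) = E[X²] − (E[X])² = 6.5 − (1.9)² = 2.89
σ(X) = √2.89 ≈ 1.700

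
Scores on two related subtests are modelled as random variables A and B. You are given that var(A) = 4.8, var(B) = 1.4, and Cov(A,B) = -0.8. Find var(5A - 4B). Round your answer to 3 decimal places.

174.400

var(5A - 4B) = (5)²·var(A) + (-4)²·var(B) + 2·(5)·(-4)·Cov(A,B)
= 25·4.8 + 16·1.4 + -40·-0.8 = 174.4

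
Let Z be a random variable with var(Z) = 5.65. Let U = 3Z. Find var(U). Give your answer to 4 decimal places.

50.8500

var(3Z) = (3)²·var(Z) = 9·5.65 = 50.85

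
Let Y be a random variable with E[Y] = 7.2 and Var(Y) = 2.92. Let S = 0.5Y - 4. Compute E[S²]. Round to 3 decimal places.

0.890

E[0.5Y - 4] = 0.5·7.2 − 4 = -0.4
Var(0.5Y - 4) = (0.5)²·2.92 = 0.73
E[S²] = Var(S) + (E[S])² = 0.73 + (-0.4)² = 0.89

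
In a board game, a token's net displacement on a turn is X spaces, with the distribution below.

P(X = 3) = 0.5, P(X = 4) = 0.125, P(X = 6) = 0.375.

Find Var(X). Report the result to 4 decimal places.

E[X] = (3)(0.5) + (4)(0.125) + (6)(0.375) = 4.25
E[X²] = (3)²(0.5) + (4)²(0.125) + (6)²(0.375) = 20
Var(X) = E[X²] − (E[X])² = 20 − (4.25)² = 1.9375

1.9375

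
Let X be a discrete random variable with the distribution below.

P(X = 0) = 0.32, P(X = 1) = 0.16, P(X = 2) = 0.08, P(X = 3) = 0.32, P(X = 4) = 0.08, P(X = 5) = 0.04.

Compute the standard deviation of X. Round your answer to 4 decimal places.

1.5492

E[X] = (0)(0.32) + (1)(0.16) + (2)(0.08) + (3)(0.32) + (4)(0.08) + (5)(0.04) = 1.8
E[X²] = (0)²(0.32) + (1)²(0.16) + (2)²(0.08) + (3)²(0.32) + (4)²(0.08) + (5)²(0.04) = 5.64
Var(X) = E[X²] − (E[X])² = 5.64 − (1.8)² = 2.4
sd(X) = √2.4 ≈ 1.5492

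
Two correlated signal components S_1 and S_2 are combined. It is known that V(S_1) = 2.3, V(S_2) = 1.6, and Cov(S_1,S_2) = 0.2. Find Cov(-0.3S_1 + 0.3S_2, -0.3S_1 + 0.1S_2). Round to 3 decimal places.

0.231

Cov(-0.3S_1 + 0.3S_2, -0.3S_1 + 0.1S_2) = (-0.3)(-0.3)V(S_1) + (0.3)(0.1)V(S_2) + [(-0.3)(0.1) + (0.3)(-0.3)]Cov(S_1,S_2)
= 0.09·2.3 + 0.03·1.6 + -0.12·0.2 = 0.231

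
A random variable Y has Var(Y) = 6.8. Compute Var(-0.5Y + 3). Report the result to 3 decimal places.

Var(-0.5Y + 3) = (-0.5)²·Var(Y) = 0.25·6.8 = 1.7

1.700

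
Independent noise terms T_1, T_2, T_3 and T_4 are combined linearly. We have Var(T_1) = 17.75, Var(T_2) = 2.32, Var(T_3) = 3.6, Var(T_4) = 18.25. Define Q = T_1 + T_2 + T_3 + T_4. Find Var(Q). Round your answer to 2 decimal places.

41.92

By independence, Var(Q) = (1)²Var(T_1) + (1)²Var(T_2) + (1)²Var(T_3) + (1)²Var(T_4)
= (1)²·17.75 + (1)²·2.32 + (1)²·3.6 + (1)²·18.25 = 41.92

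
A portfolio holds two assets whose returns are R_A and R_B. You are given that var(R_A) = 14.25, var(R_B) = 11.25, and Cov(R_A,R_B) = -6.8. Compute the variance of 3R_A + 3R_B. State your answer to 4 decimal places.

107.1000

var(3R_A + 3R_B) = (3)²·var(R_A) + (3)²·var(R_B) + 2·(3)·(3)·Cov(R_A,R_B)
= 9·14.25 + 9·11.25 + 18·-6.8 = 107.1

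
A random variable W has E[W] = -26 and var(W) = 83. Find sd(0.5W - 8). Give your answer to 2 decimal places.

4.56

var(0.5W - 8) = (0.5)²·83 = 20.75
sd(0.5W - 8) = √20.75 ≈ 4.56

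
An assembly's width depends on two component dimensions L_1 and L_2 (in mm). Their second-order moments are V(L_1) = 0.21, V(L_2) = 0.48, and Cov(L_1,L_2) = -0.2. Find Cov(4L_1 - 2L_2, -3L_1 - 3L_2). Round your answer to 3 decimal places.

1.560

Cov(4L_1 - 2L_2, -3L_1 - 3L_2) = (4)(-3)V(L_1) + (-2)(-3)V(L_2) + [(4)(-3) + (-2)(-3)]Cov(L_1,L_2)
= -12·0.21 + 6·0.48 + -6·-0.2 = 1.56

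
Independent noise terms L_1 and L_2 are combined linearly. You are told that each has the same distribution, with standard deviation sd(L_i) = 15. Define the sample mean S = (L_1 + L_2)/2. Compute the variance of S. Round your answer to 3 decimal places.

112.500

V(L_i) = (15)² = 225
By independence, V(S) = (0.5)²V(L_1) + (0.5)²V(L_2)
= (0.5)²·225 + (0.5)²·225 = 112.5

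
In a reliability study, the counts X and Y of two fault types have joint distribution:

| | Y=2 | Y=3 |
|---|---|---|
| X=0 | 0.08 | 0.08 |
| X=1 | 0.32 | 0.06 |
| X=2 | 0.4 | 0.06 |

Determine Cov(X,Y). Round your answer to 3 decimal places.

E[X] = 1.3,  E[Y] = 2.2
E[XY] = 2.78
Cov(X,Y) = E[XY] − E[X]E[Y] = 2.78 − (1.3)(2.2) = -0.08

-0.080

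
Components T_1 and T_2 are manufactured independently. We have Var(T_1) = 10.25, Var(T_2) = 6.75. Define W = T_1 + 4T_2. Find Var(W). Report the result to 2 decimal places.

By independence, Var(W) = (1)²Var(T_1) + (4)²Var(T_2)
= (1)²·10.25 + (4)²·6.75 = 118.25

118.25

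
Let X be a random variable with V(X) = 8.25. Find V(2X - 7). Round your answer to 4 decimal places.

33.0000

V(2X - 7) = (2)²·V(X) = 4·8.25 = 33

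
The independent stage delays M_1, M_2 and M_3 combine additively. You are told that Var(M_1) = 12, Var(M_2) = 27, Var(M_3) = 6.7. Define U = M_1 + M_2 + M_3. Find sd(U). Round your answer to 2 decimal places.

By independence, Var(U) = (1)²Var(M_1) + (1)²Var(M_2) + (1)²Var(M_3)
= (1)²·12 + (1)²·27 + (1)²·6.7 = 45.7
sd(U) = √45.7 ≈ 6.76

6.76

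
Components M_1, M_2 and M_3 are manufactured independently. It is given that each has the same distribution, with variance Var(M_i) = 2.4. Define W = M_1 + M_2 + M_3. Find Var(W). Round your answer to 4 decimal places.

7.2000

By independence, Var(W) = (1)²Var(M_1) + (1)²Var(M_2) + (1)²Var(M_3)
= (1)²·2.4 + (1)²·2.4 + (1)²·2.4 = 7.2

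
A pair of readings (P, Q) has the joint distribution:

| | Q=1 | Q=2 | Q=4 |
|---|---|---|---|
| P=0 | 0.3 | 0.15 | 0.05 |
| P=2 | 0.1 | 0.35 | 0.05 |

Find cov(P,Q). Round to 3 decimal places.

0.200

E[P] = 1,  E[Q] = 1.8
E[PQ] = 2
cov(P,Q) = E[PQ] − E[P]E[Q] = 2 − (1)(1.8) = 0.2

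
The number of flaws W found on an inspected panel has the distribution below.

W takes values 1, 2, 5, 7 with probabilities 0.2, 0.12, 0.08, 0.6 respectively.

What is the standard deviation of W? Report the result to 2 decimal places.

E[W] = (1)(0.2) + (2)(0.12) + (5)(0.08) + (7)(0.6) = 5.04
E[W²] = (1)²(0.2) + (2)²(0.12) + (5)²(0.08) + (7)²(0.6) = 32.08
Var(W) = E[W²] − (E[W])² = 32.08 − (5.04)² = 6.6784
SD(W) = √6.6784 ≈ 2.58

2.58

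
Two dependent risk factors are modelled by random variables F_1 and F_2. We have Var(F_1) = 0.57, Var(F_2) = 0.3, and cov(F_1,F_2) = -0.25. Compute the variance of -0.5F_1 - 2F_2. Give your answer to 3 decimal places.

0.843

Var(-0.5F_1 - 2F_2) = (-0.5)²·Var(F_1) + (-2)²·Var(F_2) + 2·(-0.5)·(-2)·cov(F_1,F_2)
= 0.25·0.57 + 4·0.3 + 2·-0.25 = 0.8425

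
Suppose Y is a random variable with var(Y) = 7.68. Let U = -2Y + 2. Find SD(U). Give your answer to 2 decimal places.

5.54

var(-2Y + 2) = (-2)²·7.68 = 30.72
SD(U) = √30.72 ≈ 5.54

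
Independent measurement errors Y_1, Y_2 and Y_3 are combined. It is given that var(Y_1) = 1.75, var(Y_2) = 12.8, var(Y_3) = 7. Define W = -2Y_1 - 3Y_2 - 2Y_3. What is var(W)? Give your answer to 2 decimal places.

By independence, var(W) = (-2)²var(Y_1) + (-3)²var(Y_2) + (-2)²var(Y_3)
= (-2)²·1.75 + (-3)²·12.8 + (-2)²·7 = 150.2

150.20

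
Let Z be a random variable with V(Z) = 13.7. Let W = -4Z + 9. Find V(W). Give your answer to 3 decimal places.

219.200

V(-4Z + 9) = (-4)²·V(Z) = 16·13.7 = 219.2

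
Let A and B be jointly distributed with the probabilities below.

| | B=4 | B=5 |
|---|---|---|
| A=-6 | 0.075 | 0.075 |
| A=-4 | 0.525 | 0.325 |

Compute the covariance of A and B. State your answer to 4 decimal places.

-0.0300

E[A] = -4.3,  E[B] = 4.4
E[AB] = -18.95
Cov(A,B) = E[AB] − E[A]E[B] = -18.95 − (-4.3)(4.4) = -0.03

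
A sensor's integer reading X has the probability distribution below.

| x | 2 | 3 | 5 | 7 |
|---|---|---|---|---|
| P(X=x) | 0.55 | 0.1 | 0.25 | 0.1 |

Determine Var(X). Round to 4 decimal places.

E[X] = (2)(0.55) + (3)(0.1) + (5)(0.25) + (7)(0.1) = 3.35
E[X²] = (2)²(0.55) + (3)²(0.1) + (5)²(0.25) + (7)²(0.1) = 14.25
Var(X) = E[X²] − (E[X])² = 14.25 − (3.35)² = 3.0275

3.0275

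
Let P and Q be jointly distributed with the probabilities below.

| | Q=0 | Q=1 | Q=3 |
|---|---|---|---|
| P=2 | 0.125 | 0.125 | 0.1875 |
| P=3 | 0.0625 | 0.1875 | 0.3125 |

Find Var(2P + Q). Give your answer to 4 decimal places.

2.9336

E[P] = 2.5625,  E[Q] = 1.8125,  E[PQ] = 4.75
Var(P) = 6.8125 − (2.5625)² = 0.24609375;  Var(Q) = 4.8125 − (1.8125)² = 1.52734375
Cov(P,Q) = 4.75 − (2.5625)(1.8125) = 0.10546875
Var(2P + Q) = (2)²·0.24609375 + (1)²·1.52734375 + 2·(2)·(1)·0.10546875 = 2.93359375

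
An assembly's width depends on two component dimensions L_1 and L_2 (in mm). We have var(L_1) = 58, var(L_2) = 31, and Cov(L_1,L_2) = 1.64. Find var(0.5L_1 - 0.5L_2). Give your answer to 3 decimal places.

21.430

var(0.5L_1 - 0.5L_2) = (0.5)²·var(L_1) + (-0.5)²·var(L_2) + 2·(0.5)·(-0.5)·Cov(L_1,L_2)
= 0.25·58 + 0.25·31 + -0.5·1.64 = 21.43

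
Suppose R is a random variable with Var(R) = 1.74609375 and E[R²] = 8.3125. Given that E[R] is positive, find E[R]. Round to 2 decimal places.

(E[R])² = E[R²] − Var(R) = 8.3125 − 1.74609375 = 6.56640625
E[R] = √6.56640625 = 2.5625

2.56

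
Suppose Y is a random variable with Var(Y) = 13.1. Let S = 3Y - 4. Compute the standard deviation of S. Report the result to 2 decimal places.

10.86

Var(3Y - 4) = (3)²·13.1 = 117.9
SD(S) = √117.9 ≈ 10.86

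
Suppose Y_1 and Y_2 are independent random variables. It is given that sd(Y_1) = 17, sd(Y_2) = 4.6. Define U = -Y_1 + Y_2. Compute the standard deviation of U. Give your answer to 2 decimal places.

17.61

var(Y_1) = 289, var(Y_2) = 21.16
By independence, var(U) = (-1)²var(Y_1) + (1)²var(Y_2)
= (-1)²·289 + (1)²·21.16 = 310.16
sd(U) = √310.16 ≈ 17.61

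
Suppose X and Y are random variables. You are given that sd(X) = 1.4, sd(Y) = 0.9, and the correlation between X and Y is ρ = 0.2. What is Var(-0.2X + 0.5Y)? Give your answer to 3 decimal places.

0.231

Var(X) = (1.4)² = 1.96;  Var(Y) = (0.9)² = 0.81
Cov(X,Y) = ρ·sd(X)·sd(Y) = 0.2·1.4·0.9 = 0.252
Var(-0.2X + 0.5Y) = (-0.2)²·Var(X) + (0.5)²·Var(Y) + 2·(-0.2)·(0.5)·Cov(X,Y)
= 0.04·1.96 + 0.25·0.81 + -0.2·0.252 = 0.2305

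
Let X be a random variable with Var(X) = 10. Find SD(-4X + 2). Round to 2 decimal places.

Var(-4X + 2) = (-4)²·10 = 160
SD(-4X + 2) = √160 ≈ 12.65

12.65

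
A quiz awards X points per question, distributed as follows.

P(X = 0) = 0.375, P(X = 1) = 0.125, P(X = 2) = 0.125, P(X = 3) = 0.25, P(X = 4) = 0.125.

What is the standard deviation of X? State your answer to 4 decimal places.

E[X] = (0)(0.375) + (1)(0.125) + (2)(0.125) + (3)(0.25) + (4)(0.125) = 1.625
E[X²] = (0)²(0.375) + (1)²(0.125) + (2)²(0.125) + (3)²(0.25) + (4)²(0.125) = 4.875
Var(X) = E[X²] − (E[X])² = 4.875 − (1.625)² = 2.234375
σ(X) = √2.234375 ≈ 1.4948

1.4948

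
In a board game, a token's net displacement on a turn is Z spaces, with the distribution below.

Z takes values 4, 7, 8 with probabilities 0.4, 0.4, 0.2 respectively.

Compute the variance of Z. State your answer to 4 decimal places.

2.8000

E[Z] = (4)(0.4) + (7)(0.4) + (8)(0.2) = 6
E[Z²] = (4)²(0.4) + (7)²(0.4) + (8)²(0.2) = 38.8
var(Z) = E[Z²] − (E[Z])² = 38.8 − (6)² = 2.8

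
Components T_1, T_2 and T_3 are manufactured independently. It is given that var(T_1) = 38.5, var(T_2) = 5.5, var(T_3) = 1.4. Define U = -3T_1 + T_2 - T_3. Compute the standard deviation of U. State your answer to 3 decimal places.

By independence, var(U) = (-3)²var(T_1) + (1)²var(T_2) + (-1)²var(T_3)
= (-3)²·38.5 + (1)²·5.5 + (-1)²·1.4 = 353.4
SD(U) = √353.4 ≈ 18.799

18.799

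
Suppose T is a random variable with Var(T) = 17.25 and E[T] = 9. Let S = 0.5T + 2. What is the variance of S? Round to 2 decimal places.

4.31

Var(0.5T + 2) = (0.5)²·Var(T) = 0.25·17.25 = 4.3125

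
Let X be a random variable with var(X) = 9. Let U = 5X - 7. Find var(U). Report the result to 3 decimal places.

225.000

var(5X - 7) = (5)²·var(X) = 25·9 = 225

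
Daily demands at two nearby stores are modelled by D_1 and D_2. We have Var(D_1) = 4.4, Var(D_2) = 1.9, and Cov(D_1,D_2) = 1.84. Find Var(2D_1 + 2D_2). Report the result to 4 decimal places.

Var(2D_1 + 2D_2) = (2)²·Var(D_1) + (2)²·Var(D_2) + 2·(2)·(2)·Cov(D_1,D_2)
= 4·4.4 + 4·1.9 + 8·1.84 = 39.92

39.9200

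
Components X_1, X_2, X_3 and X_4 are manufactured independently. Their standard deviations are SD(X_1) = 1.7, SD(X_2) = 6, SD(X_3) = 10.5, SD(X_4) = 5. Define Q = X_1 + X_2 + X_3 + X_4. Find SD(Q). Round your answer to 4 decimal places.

Var(X_1) = 2.89, Var(X_2) = 36, Var(X_3) = 110.25, Var(X_4) = 25
By independence, Var(Q) = (1)²Var(X_1) + (1)²Var(X_2) + (1)²Var(X_3) + (1)²Var(X_4)
= (1)²·2.89 + (1)²·36 + (1)²·110.25 + (1)²·25 = 174.14
SD(Q) = √174.14 ≈ 13.1962

13.1962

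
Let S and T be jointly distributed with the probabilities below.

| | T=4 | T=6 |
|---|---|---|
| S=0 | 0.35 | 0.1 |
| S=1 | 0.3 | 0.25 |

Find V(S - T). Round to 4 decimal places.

E[S] = 0.55,  E[T] = 4.7,  E[ST] = 2.7
V(S) = 0.55 − (0.55)² = 0.2475;  V(T) = 23 − (4.7)² = 0.91
cov(S,T) = 2.7 − (0.55)(4.7) = 0.115
V(S - T) = (1)²·0.2475 + (-1)²·0.91 + 2·(1)·(-1)·0.115 = 0.9275

0.9275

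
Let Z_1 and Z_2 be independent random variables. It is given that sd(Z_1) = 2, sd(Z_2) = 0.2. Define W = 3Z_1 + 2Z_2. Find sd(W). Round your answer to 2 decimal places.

6.01

Var(Z_1) = 4, Var(Z_2) = 0.04
By independence, Var(W) = (3)²Var(Z_1) + (2)²Var(Z_2)
= (3)²·4 + (2)²·0.04 = 36.16
sd(W) = √36.16 ≈ 6.01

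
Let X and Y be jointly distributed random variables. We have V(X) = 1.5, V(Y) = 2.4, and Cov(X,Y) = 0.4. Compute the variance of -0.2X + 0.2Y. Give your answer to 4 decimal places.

V(-0.2X + 0.2Y) = (-0.2)²·V(X) + (0.2)²·V(Y) + 2·(-0.2)·(0.2)·Cov(X,Y)
= 0.04·1.5 + 0.04·2.4 + -0.08·0.4 = 0.124

0.1240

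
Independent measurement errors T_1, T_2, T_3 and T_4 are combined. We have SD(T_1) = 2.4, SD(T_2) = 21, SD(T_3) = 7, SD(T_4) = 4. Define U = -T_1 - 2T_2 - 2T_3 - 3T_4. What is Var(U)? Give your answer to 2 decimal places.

Var(T_1) = 5.76, Var(T_2) = 441, Var(T_3) = 49, Var(T_4) = 16
By independence, Var(U) = (-1)²Var(T_1) + (-2)²Var(T_2) + (-2)²Var(T_3) + (-3)²Var(T_4)
= (-1)²·5.76 + (-2)²·441 + (-2)²·49 + (-3)²·16 = 2109.76

2109.76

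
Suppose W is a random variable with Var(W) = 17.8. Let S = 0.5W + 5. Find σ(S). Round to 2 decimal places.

2.11

Var(0.5W + 5) = (0.5)²·17.8 = 4.45
σ(S) = √4.45 ≈ 2.11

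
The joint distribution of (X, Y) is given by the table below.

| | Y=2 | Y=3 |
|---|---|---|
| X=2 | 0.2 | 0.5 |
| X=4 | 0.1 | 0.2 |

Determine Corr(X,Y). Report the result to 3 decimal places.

E[X] = 2.6,  E[Y] = 2.7
E[XY] = 7
Cov(X,Y) = E[XY] − E[X]E[Y] = 7 − (2.6)(2.7) = -0.02
var(X) = 0.84,  var(Y) = 0.21
ρ = -0.02 / √(0.84·0.21) ≈ -0.048

-0.048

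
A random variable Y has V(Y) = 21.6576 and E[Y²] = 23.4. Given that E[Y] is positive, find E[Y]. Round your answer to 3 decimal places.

(E[Y])² = E[Y²] − V(Y) = 23.4 − 21.6576 = 1.7424
E[Y] = √1.7424 = 1.32

1.320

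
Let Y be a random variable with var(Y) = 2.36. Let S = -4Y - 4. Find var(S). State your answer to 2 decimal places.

37.76

var(-4Y - 4) = (-4)²·var(Y) = 16·2.36 = 37.76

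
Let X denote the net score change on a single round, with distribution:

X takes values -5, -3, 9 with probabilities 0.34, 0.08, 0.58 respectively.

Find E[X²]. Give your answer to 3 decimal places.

56.200

E[X²] = (-5)²(0.34) + (-3)²(0.08) + (9)²(0.58) = 56.2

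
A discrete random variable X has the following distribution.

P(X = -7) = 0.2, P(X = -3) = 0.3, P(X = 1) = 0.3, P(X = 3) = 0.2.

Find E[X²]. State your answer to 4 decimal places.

14.6000

E[X²] = (-7)²(0.2) + (-3)²(0.3) + (1)²(0.3) + (3)²(0.2) = 14.6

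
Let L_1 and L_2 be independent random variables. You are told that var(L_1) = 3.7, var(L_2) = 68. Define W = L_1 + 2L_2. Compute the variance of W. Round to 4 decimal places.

275.7000

By independence, var(W) = (1)²var(L_1) + (2)²var(L_2)
= (1)²·3.7 + (2)²·68 = 275.7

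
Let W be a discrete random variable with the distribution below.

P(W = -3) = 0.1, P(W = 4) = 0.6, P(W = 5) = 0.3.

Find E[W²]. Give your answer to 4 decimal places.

E[W²] = (-3)²(0.1) + (4)²(0.6) + (5)²(0.3) = 18

18.0000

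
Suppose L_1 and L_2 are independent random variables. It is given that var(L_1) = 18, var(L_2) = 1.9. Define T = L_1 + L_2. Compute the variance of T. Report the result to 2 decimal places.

19.90

By independence, var(T) = (1)²var(L_1) + (1)²var(L_2)
= (1)²·18 + (1)²·1.9 = 19.9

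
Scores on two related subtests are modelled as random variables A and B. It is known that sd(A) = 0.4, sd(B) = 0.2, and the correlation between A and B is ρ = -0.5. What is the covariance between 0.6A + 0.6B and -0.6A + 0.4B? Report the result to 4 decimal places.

Var(A) = (0.4)² = 0.16;  Var(B) = (0.2)² = 0.04
Cov(A,B) = ρ·sd(A)·sd(B) = -0.5·0.4·0.2 = -0.04
Cov(0.6A + 0.6B, -0.6A + 0.4B) = (0.6)(-0.6)Var(A) + (0.6)(0.4)Var(B) + [(0.6)(0.4) + (0.6)(-0.6)]Cov(A,B)
= -0.36·0.16 + 0.24·0.04 + -0.12·-0.04 = -0.0432

-0.0432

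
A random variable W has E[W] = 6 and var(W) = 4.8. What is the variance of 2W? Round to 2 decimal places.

var(2W) = (2)²·var(W) = 4·4.8 = 19.2

19.20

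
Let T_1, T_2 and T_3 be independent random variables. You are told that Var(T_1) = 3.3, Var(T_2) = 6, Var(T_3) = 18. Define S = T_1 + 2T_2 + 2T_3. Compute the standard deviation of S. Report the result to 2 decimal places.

9.96

By independence, Var(S) = (1)²Var(T_1) + (2)²Var(T_2) + (2)²Var(T_3)
= (1)²·3.3 + (2)²·6 + (2)²·18 = 99.3
SD(S) = √99.3 ≈ 9.96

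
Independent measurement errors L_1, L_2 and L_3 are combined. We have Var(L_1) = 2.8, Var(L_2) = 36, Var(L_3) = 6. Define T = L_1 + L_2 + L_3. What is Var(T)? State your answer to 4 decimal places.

44.8000

By independence, Var(T) = (1)²Var(L_1) + (1)²Var(L_2) + (1)²Var(L_3)
= (1)²·2.8 + (1)²·36 + (1)²·6 = 44.8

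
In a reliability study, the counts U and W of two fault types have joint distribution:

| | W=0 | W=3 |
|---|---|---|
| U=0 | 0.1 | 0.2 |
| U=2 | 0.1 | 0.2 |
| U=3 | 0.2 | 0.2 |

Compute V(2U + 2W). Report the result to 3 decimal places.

12.960

E[U] = 1.8,  E[W] = 1.8,  E[UW] = 3
V(U) = 4.8 − (1.8)² = 1.56;  V(W) = 5.4 − (1.8)² = 2.16
Cov(U,W) = 3 − (1.8)(1.8) = -0.24
V(2U + 2W) = (2)²·1.56 + (2)²·2.16 + 2·(2)·(2)·-0.24 = 12.96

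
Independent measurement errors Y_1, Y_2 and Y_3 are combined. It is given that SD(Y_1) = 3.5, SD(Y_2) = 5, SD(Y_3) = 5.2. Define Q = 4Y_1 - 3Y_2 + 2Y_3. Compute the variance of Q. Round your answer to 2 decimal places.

Var(Y_1) = 12.25, Var(Y_2) = 25, Var(Y_3) = 27.04
By independence, Var(Q) = (4)²Var(Y_1) + (-3)²Var(Y_2) + (2)²Var(Y_3)
= (4)²·12.25 + (-3)²·25 + (2)²·27.04 = 529.16

529.16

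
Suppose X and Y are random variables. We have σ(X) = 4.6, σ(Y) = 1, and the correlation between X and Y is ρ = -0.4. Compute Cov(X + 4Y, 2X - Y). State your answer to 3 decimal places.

25.440

V(X) = (4.6)² = 21.16;  V(Y) = (1)² = 1
Cov(X,Y) = ρ·σ(X)·σ(Y) = -0.4·4.6·1 = -1.84
Cov(X + 4Y, 2X - Y) = (1)(2)V(X) + (4)(-1)V(Y) + [(1)(-1) + (4)(2)]Cov(X,Y)
= 2·21.16 + -4·1 + 7·-1.84 = 25.44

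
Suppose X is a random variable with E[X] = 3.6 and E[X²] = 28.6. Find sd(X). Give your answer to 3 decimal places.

3.955

V(X) = 28.6 − (3.6)² = 15.64
sd(X) = √15.64 ≈ 3.955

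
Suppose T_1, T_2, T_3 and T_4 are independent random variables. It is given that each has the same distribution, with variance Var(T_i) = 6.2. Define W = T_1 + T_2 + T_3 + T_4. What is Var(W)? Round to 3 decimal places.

By independence, Var(W) = (1)²Var(T_1) + (1)²Var(T_2) + (1)²Var(T_3) + (1)²Var(T_4)
= (1)²·6.2 + (1)²·6.2 + (1)²·6.2 + (1)²·6.2 = 24.8

24.800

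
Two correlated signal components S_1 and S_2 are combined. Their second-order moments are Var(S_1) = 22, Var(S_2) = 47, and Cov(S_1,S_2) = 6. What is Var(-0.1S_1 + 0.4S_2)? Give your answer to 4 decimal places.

7.2600

Var(-0.1S_1 + 0.4S_2) = (-0.1)²·Var(S_1) + (0.4)²·Var(S_2) + 2·(-0.1)·(0.4)·Cov(S_1,S_2)
= 0.01·22 + 0.16·47 + -0.08·6 = 7.26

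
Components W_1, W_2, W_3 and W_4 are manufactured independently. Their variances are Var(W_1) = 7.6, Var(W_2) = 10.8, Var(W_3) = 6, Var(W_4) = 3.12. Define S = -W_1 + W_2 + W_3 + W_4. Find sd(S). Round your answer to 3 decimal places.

By independence, Var(S) = (-1)²Var(W_1) + (1)²Var(W_2) + (1)²Var(W_3) + (1)²Var(W_4)
= (-1)²·7.6 + (1)²·10.8 + (1)²·6 + (1)²·3.12 = 27.52
sd(S) = √27.52 ≈ 5.246

5.246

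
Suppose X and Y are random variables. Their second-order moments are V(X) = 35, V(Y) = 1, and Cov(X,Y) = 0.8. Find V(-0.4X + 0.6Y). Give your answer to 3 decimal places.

V(-0.4X + 0.6Y) = (-0.4)²·V(X) + (0.6)²·V(Y) + 2·(-0.4)·(0.6)·Cov(X,Y)
= 0.16·35 + 0.36·1 + -0.48·0.8 = 5.576

5.576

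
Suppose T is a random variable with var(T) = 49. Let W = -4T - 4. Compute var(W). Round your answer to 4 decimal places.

var(-4T - 4) = (-4)²·var(T) = 16·49 = 784

784.0000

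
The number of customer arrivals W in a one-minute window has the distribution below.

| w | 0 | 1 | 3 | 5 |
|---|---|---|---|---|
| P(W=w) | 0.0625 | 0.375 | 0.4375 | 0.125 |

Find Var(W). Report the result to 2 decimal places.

E[W] = (0)(0.0625) + (1)(0.375) + (3)(0.4375) + (5)(0.125) = 2.3125
E[W²] = (0)²(0.0625) + (1)²(0.375) + (3)²(0.4375) + (5)²(0.125) = 7.4375
Var(W) = E[W²] − (E[W])² = 7.4375 − (2.3125)² = 2.08984375

2.09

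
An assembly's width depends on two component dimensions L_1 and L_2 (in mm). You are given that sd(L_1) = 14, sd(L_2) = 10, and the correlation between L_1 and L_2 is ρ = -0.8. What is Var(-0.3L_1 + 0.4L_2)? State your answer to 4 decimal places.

60.5200

Var(L_1) = (14)² = 196;  Var(L_2) = (10)² = 100
Cov(L_1,L_2) = ρ·sd(L_1)·sd(L_2) = -0.8·14·10 = -112
Var(-0.3L_1 + 0.4L_2) = (-0.3)²·Var(L_1) + (0.4)²·Var(L_2) + 2·(-0.3)·(0.4)·Cov(L_1,L_2)
= 0.09·196 + 0.16·100 + -0.24·-112 = 60.52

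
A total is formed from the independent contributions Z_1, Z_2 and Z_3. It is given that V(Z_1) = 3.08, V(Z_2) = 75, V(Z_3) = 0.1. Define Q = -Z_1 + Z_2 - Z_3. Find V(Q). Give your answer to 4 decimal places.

By independence, V(Q) = (-1)²V(Z_1) + (1)²V(Z_2) + (-1)²V(Z_3)
= (-1)²·3.08 + (1)²·75 + (-1)²·0.1 = 78.18

78.1800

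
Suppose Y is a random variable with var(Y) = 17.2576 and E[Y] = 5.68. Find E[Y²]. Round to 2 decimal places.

49.52

E[Y²] = var(Y) + (E[Y])² = 17.2576 + (5.68)² = 49.52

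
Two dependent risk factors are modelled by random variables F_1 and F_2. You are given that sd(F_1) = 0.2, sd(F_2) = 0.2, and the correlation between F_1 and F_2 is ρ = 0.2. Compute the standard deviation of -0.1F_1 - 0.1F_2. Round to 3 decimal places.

0.031

V(F_1) = (0.2)² = 0.04;  V(F_2) = (0.2)² = 0.04
cov(F_1,F_2) = ρ·sd(F_1)·sd(F_2) = 0.2·0.2·0.2 = 0.008
V(-0.1F_1 - 0.1F_2) = (-0.1)²·V(F_1) + (-0.1)²·V(F_2) + 2·(-0.1)·(-0.1)·cov(F_1,F_2)
= 0.01·0.04 + 0.01·0.04 + 0.02·0.008 = 0.00096
sd(-0.1F_1 - 0.1F_2) = √0.00096 ≈ 0.031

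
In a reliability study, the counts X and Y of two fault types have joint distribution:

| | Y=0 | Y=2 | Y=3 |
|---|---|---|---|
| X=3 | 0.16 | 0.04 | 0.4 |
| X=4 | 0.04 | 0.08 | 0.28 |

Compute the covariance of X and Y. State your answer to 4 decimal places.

E[X] = 3.4,  E[Y] = 2.28
E[XY] = 7.84
Cov(X,Y) = E[XY] − E[X]E[Y] = 7.84 − (3.4)(2.28) = 0.088

0.0880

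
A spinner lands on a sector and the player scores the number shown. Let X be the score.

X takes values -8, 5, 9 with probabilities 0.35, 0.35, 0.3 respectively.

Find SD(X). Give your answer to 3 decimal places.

E[X] = (-8)(0.35) + (5)(0.35) + (9)(0.3) = 1.65
E[X²] = (-8)²(0.35) + (5)²(0.35) + (9)²(0.3) = 55.45
V(X) = E[X²] − (E[X])² = 55.45 − (1.65)² = 52.7275
SD(X) = √52.7275 ≈ 7.261

7.261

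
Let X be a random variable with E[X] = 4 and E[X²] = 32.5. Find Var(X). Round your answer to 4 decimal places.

16.5000

Var(X) = 32.5 − (4)² = 16.5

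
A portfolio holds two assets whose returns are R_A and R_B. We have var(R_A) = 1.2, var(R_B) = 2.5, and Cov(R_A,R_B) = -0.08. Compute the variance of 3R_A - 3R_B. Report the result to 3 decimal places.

var(3R_A - 3R_B) = (3)²·var(R_A) + (-3)²·var(R_B) + 2·(3)·(-3)·Cov(R_A,R_B)
= 9·1.2 + 9·2.5 + -18·-0.08 = 34.74

34.740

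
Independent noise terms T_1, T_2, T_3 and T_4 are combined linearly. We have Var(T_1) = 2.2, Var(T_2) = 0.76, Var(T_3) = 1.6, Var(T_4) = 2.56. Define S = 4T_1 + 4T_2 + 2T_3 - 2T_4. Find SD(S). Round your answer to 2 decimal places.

8.00

By independence, Var(S) = (4)²Var(T_1) + (4)²Var(T_2) + (2)²Var(T_3) + (-2)²Var(T_4)
= (4)²·2.2 + (4)²·0.76 + (2)²·1.6 + (-2)²·2.56 = 64
SD(S) = √64 ≈ 8.00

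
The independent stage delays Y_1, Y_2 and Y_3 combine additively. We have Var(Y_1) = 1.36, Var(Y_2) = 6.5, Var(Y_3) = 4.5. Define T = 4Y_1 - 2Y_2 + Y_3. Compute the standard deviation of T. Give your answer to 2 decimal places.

7.23

By independence, Var(T) = (4)²Var(Y_1) + (-2)²Var(Y_2) + (1)²Var(Y_3)
= (4)²·1.36 + (-2)²·6.5 + (1)²·4.5 = 52.26
SD(T) = √52.26 ≈ 7.23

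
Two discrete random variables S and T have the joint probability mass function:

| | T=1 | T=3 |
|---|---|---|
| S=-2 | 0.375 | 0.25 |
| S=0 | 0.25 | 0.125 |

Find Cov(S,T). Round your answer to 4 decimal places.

E[S] = -1.25,  E[T] = 1.75
E[ST] = -2.25
Cov(S,T) = E[ST] − E[S]E[T] = -2.25 − (-1.25)(1.75) = -0.0625

-0.0625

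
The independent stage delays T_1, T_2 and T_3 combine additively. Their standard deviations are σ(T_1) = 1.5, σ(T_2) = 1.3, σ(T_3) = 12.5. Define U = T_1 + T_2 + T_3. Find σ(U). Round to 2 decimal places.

Var(T_1) = 2.25, Var(T_2) = 1.69, Var(T_3) = 156.25
By independence, Var(U) = (1)²Var(T_1) + (1)²Var(T_2) + (1)²Var(T_3)
= (1)²·2.25 + (1)²·1.69 + (1)²·156.25 = 160.19
σ(U) = √160.19 ≈ 12.66

12.66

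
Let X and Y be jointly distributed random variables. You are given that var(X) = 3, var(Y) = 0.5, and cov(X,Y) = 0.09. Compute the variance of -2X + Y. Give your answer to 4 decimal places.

12.1400

var(-2X + Y) = (-2)²·var(X) + (1)²·var(Y) + 2·(-2)·(1)·cov(X,Y)
= 4·3 + 1·0.5 + -4·0.09 = 12.14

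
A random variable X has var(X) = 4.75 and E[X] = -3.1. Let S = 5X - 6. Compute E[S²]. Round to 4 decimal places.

581.0000

E[5X - 6] = 5·-3.1 − 6 = -21.5
var(5X - 6) = (5)²·4.75 = 118.75
E[S²] = var(S) + (E[S])² = 118.75 + (-21.5)² = 581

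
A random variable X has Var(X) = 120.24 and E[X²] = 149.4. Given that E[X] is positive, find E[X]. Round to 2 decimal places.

(E[X])² = E[X²] − Var(X) = 149.4 − 120.24 = 29.16
E[X] = √29.16 = 5.4

5.40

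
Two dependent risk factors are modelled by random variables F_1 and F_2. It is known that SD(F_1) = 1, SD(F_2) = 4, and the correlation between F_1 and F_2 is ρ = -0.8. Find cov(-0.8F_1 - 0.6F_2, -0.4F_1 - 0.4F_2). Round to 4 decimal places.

2.3680

Var(F_1) = (1)² = 1;  Var(F_2) = (4)² = 16
cov(F_1,F_2) = ρ·SD(F_1)·SD(F_2) = -0.8·1·4 = -3.2
cov(-0.8F_1 - 0.6F_2, -0.4F_1 - 0.4F_2) = (-0.8)(-0.4)Var(F_1) + (-0.6)(-0.4)Var(F_2) + [(-0.8)(-0.4) + (-0.6)(-0.4)]cov(F_1,F_2)
= 0.32·1 + 0.24·16 + 0.56·-3.2 = 2.368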